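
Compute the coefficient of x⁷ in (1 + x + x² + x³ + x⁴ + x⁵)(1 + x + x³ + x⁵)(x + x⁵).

5

(1 + x + x² + x³ + x⁴ + x⁵) has coefficients 1,1,1,1,1,1 for degrees 0…5.
(1 + x + x³ + x⁵) has coefficients 1,1,0,1,0,1,0,0 for degrees 0…7.
Finally multiplying by (x + x⁵), the product of all factors after the first has coefficients 0,1,1,0,1,1,2,0 for degrees 0…7.
[x⁷] = 1·0 + 1·2 + 1·1 + 1·1 + 1·0 + 1·1 = 5.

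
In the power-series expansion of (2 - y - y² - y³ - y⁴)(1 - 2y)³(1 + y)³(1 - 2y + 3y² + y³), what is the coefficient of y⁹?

-17

(2 - y - y² - y³ - y⁴) has coefficients 2,-1,-1,-1,-1 for degrees 0…4.
(1 - 2y)³ has coefficients 1,-6,12,-8,0,0,0,0,0,0 for degrees 0…9.
Multiplying by (1 + y)³ gives running coefficients 1,-3,-3,11,6,-12,-8,0,0,0 for degrees 0…9.
Finally multiplying by (1 - 2y + 3y² + y³), the product of all factors after the first has coefficients 1,-5,6,9,-28,6,45,-14,-36,-8 for degrees 0…9.
[y⁹] = 2·(-8) − 1·(-36) − 1·(-14) − 1·45 − 1·6 = -17.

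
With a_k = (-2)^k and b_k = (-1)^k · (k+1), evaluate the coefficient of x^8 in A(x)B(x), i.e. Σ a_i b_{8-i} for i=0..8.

This is [x^8] in the product of the two ordinary generating functions.
Σ = 1·9 − 2·(-8) + 4·7 − 8·(-6) + 16·5 − 32·(-4) + 64·3 − 128·(-2) + 256·1 = 1013.

1013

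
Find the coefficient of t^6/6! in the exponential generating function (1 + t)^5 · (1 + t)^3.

The EGF product rule gives c_6 = Σ_{k_1+k_2=6} C(6; k_1,k_2) · ∏ g_i(k_i), where (1+t)^5 gives the falling factorial (5)_k; (1+t)^3 gives the falling factorial (3)_k.
g_1(k) for k = 0…6: 1, 5, 20, 60, 120, 120, 0.
g_2(k) for k = 0…6: 1, 3, 6, 6, 0, 0, 0.
c_6 = Σ_k C(6,k)·g_1(k)·g_2(6−k) = 20·60·6 + 15·120·6 + 6·120·3 = 7200 + 10800 + 2160 = 20160.

20160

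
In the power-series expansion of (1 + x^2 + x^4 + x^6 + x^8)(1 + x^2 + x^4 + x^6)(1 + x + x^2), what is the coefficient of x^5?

(1 + x^2 + x^4 + x^6 + x^8) has coefficients 1,0,1,0,1,0 for degrees 0…5.
(1 + x^2 + x^4 + x^6) has coefficients 1,0,1,0,1,0 for degrees 0…5.
Finally multiplying by (1 + x + x^2), the product of all factors after the first has coefficients 1,1,2,1,2,1 for degrees 0…5.
[x^5] = 1·1 + 1·1 + 1·1 = 3.

3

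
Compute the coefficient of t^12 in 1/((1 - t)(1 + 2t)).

Partial fractions give a closed form: a_n = (1/3)·1^n + (2/3)·(-2)^n.
At n = 12: a_12 = 2731.

2731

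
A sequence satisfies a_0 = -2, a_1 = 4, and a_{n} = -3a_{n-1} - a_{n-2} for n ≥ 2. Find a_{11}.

The ordinary generating function has denominator 1 + 3q + q^2.
Iterating the recurrence: a_0,…,a_{11} = -2, 4, -10, 26, -68, 178, -466, 1220, -3194, 8362, -21892, 57314.

57314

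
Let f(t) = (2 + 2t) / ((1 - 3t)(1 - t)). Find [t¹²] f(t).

Partial fractions give a closed form: a_n = (4)·3^n + (-2)·1^n.
At n = 12: a_12 = 2125762.

2125762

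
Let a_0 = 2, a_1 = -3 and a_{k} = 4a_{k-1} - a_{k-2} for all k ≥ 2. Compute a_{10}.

-535038

The ordinary generating function has denominator 1 - 4x + x^2.
Iterating the recurrence: a_0,…,a_{10} = 2, -3, -14, -53, -198, -739, -2758, -10293, -38414, -143363, -535038.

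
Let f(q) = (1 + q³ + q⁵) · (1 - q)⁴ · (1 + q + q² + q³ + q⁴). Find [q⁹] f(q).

(1 + q³ + q⁵) has coefficients 1,0,0,1,0,1 for degrees 0…5.
(1 - q)⁴ has coefficients 1,-4,6,-4,1,0,0,0,0,0 for degrees 0…9.
Finally multiplying by (1 + q + q² + q³ + q⁴), the product of all factors after the first has coefficients 1,-3,3,-1,0,-1,3,-3,1,0 for degrees 0…9.
[q⁹] = 1·0 + 1·3 + 1·0 = 3.

3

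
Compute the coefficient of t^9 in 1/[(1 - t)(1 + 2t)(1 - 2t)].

Partial fractions give a closed form: a_n = (-1/3)·1^n + (1/3)·(-2)^n + (1)·2^n.
At n = 9: a_9 = 341.

341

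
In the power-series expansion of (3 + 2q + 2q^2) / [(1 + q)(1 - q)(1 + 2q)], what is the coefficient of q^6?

The denominator gives the recurrence a_n = −2a_(n−1) + a_(n−2) + 2a_(n−3) for n ≥ 3; the numerator fixes a_0 = 3, a_1 = -4, a_2 = 13.
Iterating: 3, -4, 13, -24, 53, -104, 213, so a_6 = 213.

213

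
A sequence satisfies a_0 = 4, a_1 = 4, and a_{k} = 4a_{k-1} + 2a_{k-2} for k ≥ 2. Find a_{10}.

3599744

The ordinary generating function has denominator 1 - 4y - 2y^2.
Iterating the recurrence: a_0,…,a_{10} = 4, 4, 24, 104, 464, 2064, 9184, 40864, 181824, 809024, 3599744.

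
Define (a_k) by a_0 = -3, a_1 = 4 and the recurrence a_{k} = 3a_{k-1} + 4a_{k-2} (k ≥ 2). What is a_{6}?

The ordinary generating function has denominator 1 - 3z - 4z^2.
Iterating the recurrence: a_0,…,a_{6} = -3, 4, 0, 16, 48, 208, 816.

816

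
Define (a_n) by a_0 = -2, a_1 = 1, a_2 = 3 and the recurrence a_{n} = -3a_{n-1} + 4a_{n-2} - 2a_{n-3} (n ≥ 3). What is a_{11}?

The ordinary generating function has denominator 1 + 3x - 4x^2 + 2x^3.
Iterating the recurrence: a_0,…,a_{11} = -2, 1, 3, -1, 13, -49, 201, -825, 3377, -13833, 56657, -232057.

-232057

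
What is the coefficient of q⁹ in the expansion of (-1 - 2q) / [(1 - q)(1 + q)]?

Partial fractions give a closed form: a_n = (-3/2)·1^n + (1/2)·(-1)^n.
At n = 9: a_9 = -2.

-2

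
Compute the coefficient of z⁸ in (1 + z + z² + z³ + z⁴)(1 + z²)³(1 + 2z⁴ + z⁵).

(1 + z + z² + z³ + z⁴) has coefficients 1,1,1,1,1 for degrees 0…4.
(1 + z²)³ has coefficients 1,0,3,0,3,0,1,0,0 for degrees 0…8.
Finally multiplying by (1 + 2z⁴ + z⁵), the product of all factors after the first has coefficients 1,0,3,0,5,1,7,3,6 for degrees 0…8.
[z⁸] = 1·6 + 1·3 + 1·7 + 1·1 + 1·5 = 22.

22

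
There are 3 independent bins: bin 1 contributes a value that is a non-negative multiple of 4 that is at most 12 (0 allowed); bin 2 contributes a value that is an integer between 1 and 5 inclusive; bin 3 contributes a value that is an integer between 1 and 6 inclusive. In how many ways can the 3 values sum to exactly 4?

The generating function for the choices is (1 + t⁴ + t⁸ + t¹²)·(t + t² + t³ + t⁴ + t⁵)·(t + t² + t³ + t⁴ + t⁵ + t⁶); the count is [t⁴].
(1 + t⁴ + t⁸ + t¹²) has coefficients 1,0,0,0,1 for degrees 0…4.
(t + t² + t³ + t⁴ + t⁵) has coefficients 0,1,1,1,1 for degrees 0…4.
Finally multiplying by (t + t² + t³ + t⁴ + t⁵ + t⁶), the product of all factors after the first has coefficients 0,0,1,2,3 for degrees 0…4.
[t⁴] = 1·3 + 1·0 = 3.

3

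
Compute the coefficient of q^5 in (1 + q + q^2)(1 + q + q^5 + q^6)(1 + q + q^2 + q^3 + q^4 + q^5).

(1 + q + q^2) has coefficients 1,1,1 for degrees 0…2.
(1 + q + q^5 + q^6) has coefficients 1,1,0,0,0,1 for degrees 0…5.
Finally multiplying by (1 + q + q^2 + q^3 + q^4 + q^5), the product of all factors after the first has coefficients 1,2,2,2,2,3 for degrees 0…5.
[q^5] = 1·3 + 1·2 + 1·2 = 7.

7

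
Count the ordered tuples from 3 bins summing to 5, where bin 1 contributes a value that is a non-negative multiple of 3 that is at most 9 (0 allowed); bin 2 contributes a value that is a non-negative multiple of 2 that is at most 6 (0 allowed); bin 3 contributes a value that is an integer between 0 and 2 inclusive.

3

The generating function for the choices is (1 + y³ + y⁶ + y⁹)·(1 + y² + y⁴ + y⁶)·(1 + y + y²); the count is [y⁵].
(1 + y³ + y⁶ + y⁹) has coefficients 1,0,0,1,0,0 for degrees 0…5.
(1 + y² + y⁴ + y⁶) has coefficients 1,0,1,0,1,0 for degrees 0…5.
Finally multiplying by (1 + y + y²), the product of all factors after the first has coefficients 1,1,2,1,2,1 for degrees 0…5.
[y⁵] = 1·1 + 1·2 = 3.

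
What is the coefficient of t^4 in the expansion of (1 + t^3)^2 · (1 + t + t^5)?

2

(1 + t^3)^2 has coefficients 1,0,0,2,0 for degrees 0…4.
(1 + t + t^5) has coefficients 1,1,0,0,0 for degrees 0…4.
[t^4] = 1·0 + 2·1 = 2.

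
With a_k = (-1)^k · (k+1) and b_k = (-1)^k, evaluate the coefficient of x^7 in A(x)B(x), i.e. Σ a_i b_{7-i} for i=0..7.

-36

Write out a_i and b_{7-i} for i = 0,…,7 and sum the products.
Σ = 1·(-1) − 2·1 + 3·(-1) − 4·1 + 5·(-1) − 6·1 + 7·(-1) − 8·1 = -36.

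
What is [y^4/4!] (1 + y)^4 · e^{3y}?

1473

The EGF product rule gives c_4 = Σ_{k_1+k_2=4} C(4; k_1,k_2) · ∏ g_i(k_i), where (1+y)^4 gives the falling factorial (4)_k; e^{3y} gives (3)^k.
g_1(k) for k = 0…4: 1, 4, 12, 24, 24.
g_2(k) for k = 0…4: 1, 3, 9, 27, 81.
c_4 = Σ_k C(4,k)·g_1(k)·g_2(4−k) = 1·1·81 + 4·4·27 + 6·12·9 + 4·24·3 + 1·24·1 = 81 + 432 + 648 + 288 + 24 = 1473.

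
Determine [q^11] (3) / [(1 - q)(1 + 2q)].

Partial fractions give a closed form: a_n = (1)·1^n + (2)·(-2)^n.
At n = 11: a_11 = -4095.

-4095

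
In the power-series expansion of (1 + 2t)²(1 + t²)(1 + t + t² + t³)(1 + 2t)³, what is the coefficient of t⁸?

224

(1 + 2t)² has coefficients 1,4,4 for degrees 0…2.
(1 + t²) has coefficients 1,0,1,0,0,0,0,0,0 for degrees 0…8.
Multiplying by (1 + t + t² + t³) gives running coefficients 1,1,2,2,1,1,0,0,0 for degrees 0…8.
Finally multiplying by (1 + 2t)³, the product of all factors after the first has coefficients 1,7,20,34,45,47,34,20,8 for degrees 0…8.
[t⁸] = 1·8 + 4·20 + 4·34 = 224.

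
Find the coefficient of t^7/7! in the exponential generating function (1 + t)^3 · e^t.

The EGF product rule gives c_7 = Σ_{k_1+k_2=7} C(7; k_1,k_2) · ∏ g_i(k_i), where (1+t)^3 gives the falling factorial (3)_k; e^t gives (1)^k.
g_1(k) for k = 0…7: 1, 3, 6, 6, 0, 0, 0, 0.
g_2(k) for k = 0…7: 1, 1, 1, 1, 1, 1, 1, 1.
c_7 = Σ_k C(7,k)·g_1(k)·g_2(7−k) = 1·1·1 + 7·3·1 + 21·6·1 + 35·6·1 = 1 + 21 + 126 + 210 = 358.

358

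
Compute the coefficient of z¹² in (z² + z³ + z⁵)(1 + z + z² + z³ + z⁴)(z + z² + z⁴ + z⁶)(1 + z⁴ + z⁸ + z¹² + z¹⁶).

15

(z² + z³ + z⁵) has coefficients 0,0,1,1,0,1 for degrees 0…5.
(1 + z + z² + z³ + z⁴) has coefficients 1,1,1,1,1,0,0,0,0,0,0,0,0 for degrees 0…12.
Multiplying by (z + z² + z⁴ + z⁶) gives running coefficients 0,1,2,2,3,3,3,2,2,1,1,0,0 for degrees 0…12.
Finally multiplying by (1 + z⁴ + z⁸ + z¹² + z¹⁶), the product of all factors after the first has coefficients 0,1,2,2,3,4,5,4,5,5,6,4,5 for degrees 0…12.
[z¹²] = 1·6 + 1·5 + 1·4 = 15.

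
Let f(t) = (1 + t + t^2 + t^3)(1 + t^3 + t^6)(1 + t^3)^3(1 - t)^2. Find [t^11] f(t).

7

(1 + t + t^2 + t^3) has coefficients 1,1,1,1 for degrees 0…3.
(1 + t^3 + t^6) has coefficients 1,0,0,1,0,0,1,0,0,0,0,0 for degrees 0…11.
Multiplying by (1 + t^3)^3 gives running coefficients 1,0,0,4,0,0,7,0,0,7,0,0 for degrees 0…11.
Finally multiplying by (1 - t)^2, the product of all factors after the first has coefficients 1,-2,1,4,-8,4,7,-14,7,7,-14,7 for degrees 0…11.
[t^11] = 1·7 + 1·(-14) + 1·7 + 1·7 = 7.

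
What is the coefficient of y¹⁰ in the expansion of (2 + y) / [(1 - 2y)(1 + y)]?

Partial fractions give a closed form: a_n = (5/3)·2^n + (1/3)·(-1)^n.
At n = 10: a_10 = 1707.

1707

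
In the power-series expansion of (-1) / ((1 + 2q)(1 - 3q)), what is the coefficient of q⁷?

-1261

Partial fractions give a closed form: a_n = (-2/5)·(-2)^n + (-3/5)·3^n.
At n = 7: a_7 = -1261.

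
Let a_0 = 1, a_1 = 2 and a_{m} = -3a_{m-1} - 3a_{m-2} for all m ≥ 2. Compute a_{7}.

The ordinary generating function has denominator 1 + 3t + 3t^2.
Iterating the recurrence: a_0,…,a_{7} = 1, 2, -9, 21, -36, 45, -27, -54.

-54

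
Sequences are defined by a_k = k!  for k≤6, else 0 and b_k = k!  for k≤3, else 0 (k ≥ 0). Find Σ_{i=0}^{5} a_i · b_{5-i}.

168

The convolution is the t^5 coefficient of A(t)B(t).
Σ = 1·0 + 1·0 + 2·6 + 6·2 + 24·1 + 120·1 = 168.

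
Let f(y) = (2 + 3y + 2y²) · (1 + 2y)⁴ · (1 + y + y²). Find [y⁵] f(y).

440

(2 + 3y + 2y²) has coefficients 2,3,2 for degrees 0…2.
(1 + 2y)⁴ has coefficients 1,8,24,32,16,0 for degrees 0…5.
Finally multiplying by (1 + y + y²), the product of all factors after the first has coefficients 1,9,33,64,72,48 for degrees 0…5.
[y⁵] = 2·48 + 3·72 + 2·64 = 440.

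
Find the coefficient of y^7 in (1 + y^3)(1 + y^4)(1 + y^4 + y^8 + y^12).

(1 + y^3) has coefficients 1,0,0,1 for degrees 0…3.
(1 + y^4) has coefficients 1,0,0,0,1,0,0,0 for degrees 0…7.
Finally multiplying by (1 + y^4 + y^8 + y^12), the product of all factors after the first has coefficients 1,0,0,0,2,0,0,0 for degrees 0…7.
[y^7] = 1·0 + 1·2 = 2.

2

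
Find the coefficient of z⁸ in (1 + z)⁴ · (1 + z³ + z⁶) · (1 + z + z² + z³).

(1 + z)⁴ has coefficients 1,4,6,4,1 for degrees 0…4.
(1 + z³ + z⁶) has coefficients 1,0,0,1,0,0,1,0,0 for degrees 0…8.
Finally multiplying by (1 + z + z² + z³), the product of all factors after the first has coefficients 1,1,1,2,1,1,2,1,1 for degrees 0…8.
[z⁸] = 1·1 + 4·1 + 6·2 + 4·1 + 1·1 = 22.

22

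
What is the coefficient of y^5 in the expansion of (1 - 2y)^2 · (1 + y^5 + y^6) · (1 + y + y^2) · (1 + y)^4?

18

(1 - 2y)^2 has coefficients 1,-4,4 for degrees 0…2.
(1 + y^5 + y^6) has coefficients 1,0,0,0,0,1 for degrees 0…5.
Multiplying by (1 + y + y^2) gives running coefficients 1,1,1,0,0,1 for degrees 0…5.
Finally multiplying by (1 + y)^4, the product of all factors after the first has coefficients 1,5,11,14,11,6 for degrees 0…5.
[y^5] = 1·6 − 4·11 + 4·14 = 18.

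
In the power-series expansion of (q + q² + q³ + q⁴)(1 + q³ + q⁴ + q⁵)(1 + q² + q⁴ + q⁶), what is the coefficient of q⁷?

(q + q² + q³ + q⁴) has coefficients 0,1,1,1,1 for degrees 0…4.
(1 + q³ + q⁴ + q⁵) has coefficients 1,0,0,1,1,1,0,0 for degrees 0…7.
Finally multiplying by (1 + q² + q⁴ + q⁶), the product of all factors after the first has coefficients 1,0,1,1,2,2,2,2 for degrees 0…7.
[q⁷] = 1·2 + 1·2 + 1·2 + 1·1 = 7.

7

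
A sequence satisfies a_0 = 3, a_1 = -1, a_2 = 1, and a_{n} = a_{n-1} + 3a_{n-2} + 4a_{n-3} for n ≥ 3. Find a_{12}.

The ordinary generating function has denominator 1 - z - 3z^2 - 4z^3.
Iterating the recurrence: a_0,…,a_{12} = 3, -1, 1, 10, 9, 43, 110, 275, 777, 2042, 5473, 14707, 39294.

39294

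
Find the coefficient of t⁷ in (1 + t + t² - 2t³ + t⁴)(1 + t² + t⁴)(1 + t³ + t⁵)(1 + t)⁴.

39

(1 + t + t² - 2t³ + t⁴) has coefficients 1,1,1,-2,1 for degrees 0…4.
(1 + t² + t⁴) has coefficients 1,0,1,0,1,0,0,0 for degrees 0…7.
Multiplying by (1 + t³ + t⁵) gives running coefficients 1,0,1,1,1,2,0,2 for degrees 0…7.
Finally multiplying by (1 + t)⁴, the product of all factors after the first has coefficients 1,4,7,9,12,16,19,19 for degrees 0…7.
[t⁷] = 1·19 + 1·19 + 1·16 − 2·12 + 1·9 = 39.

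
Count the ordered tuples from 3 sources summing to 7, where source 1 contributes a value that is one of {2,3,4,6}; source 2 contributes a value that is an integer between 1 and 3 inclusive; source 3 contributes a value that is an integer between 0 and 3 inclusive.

The generating function for the choices is (t² + t³ + t⁴ + t⁶)·(t + t² + t³)·(1 + t + t² + t³); the count is [t⁷].
(t² + t³ + t⁴ + t⁶) has coefficients 0,0,1,1,1,0,1 for degrees 0…6.
(t + t² + t³) has coefficients 0,1,1,1,0,0,0,0 for degrees 0…7.
Finally multiplying by (1 + t + t² + t³), the product of all factors after the first has coefficients 0,1,2,3,3,2,1,0 for degrees 0…7.
[t⁷] = 1·2 + 1·3 + 1·3 + 1·1 = 9.

9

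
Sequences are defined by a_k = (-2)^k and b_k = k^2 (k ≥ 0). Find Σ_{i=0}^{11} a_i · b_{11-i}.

This is [x^11] in the product of the two ordinary generating functions.
Σ = 1·121 − 2·100 + 4·81 − 8·64 + 16·49 − 32·36 + 64·25 − 128·16 + 256·9 − 512·4 + 1024·1 − 2048·0 = 197.

197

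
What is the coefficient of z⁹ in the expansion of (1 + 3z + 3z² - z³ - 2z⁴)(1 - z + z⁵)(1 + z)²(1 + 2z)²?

79

(1 + 3z + 3z² - z³ - 2z⁴) has coefficients 1,3,3,-1,-2 for degrees 0…4.
(1 - z + z⁵) has coefficients 1,-1,0,0,0,1,0,0,0,0 for degrees 0…9.
Multiplying by (1 + z)² gives running coefficients 1,1,-1,-1,0,1,2,1,0,0 for degrees 0…9.
Finally multiplying by (1 + 2z)², the product of all factors after the first has coefficients 1,5,7,-1,-8,-3,6,13,12,4 for degrees 0…9.
[z⁹] = 1·4 + 3·12 + 3·13 − 1·6 − 2·(-3) = 79.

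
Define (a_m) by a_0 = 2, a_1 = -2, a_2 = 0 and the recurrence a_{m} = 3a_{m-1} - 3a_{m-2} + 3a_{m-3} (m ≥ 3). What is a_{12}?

The ordinary generating function has denominator 1 - 3x + 3x^2 - 3x^3.
Iterating the recurrence: a_0,…,a_{12} = 2, -2, 0, 12, 30, 54, 108, 252, 594, 1350, 3024, 6804, 15390.

15390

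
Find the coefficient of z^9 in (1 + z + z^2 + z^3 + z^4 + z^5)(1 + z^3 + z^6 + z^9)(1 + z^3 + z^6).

6

(1 + z + z^2 + z^3 + z^4 + z^5) has coefficients 1,1,1,1,1,1 for degrees 0…5.
(1 + z^3 + z^6 + z^9) has coefficients 1,0,0,1,0,0,1,0,0,1 for degrees 0…9.
Finally multiplying by (1 + z^3 + z^6), the product of all factors after the first has coefficients 1,0,0,2,0,0,3,0,0,3 for degrees 0…9.
[z^9] = 1·3 + 1·0 + 1·0 + 1·3 + 1·0 + 1·0 = 6.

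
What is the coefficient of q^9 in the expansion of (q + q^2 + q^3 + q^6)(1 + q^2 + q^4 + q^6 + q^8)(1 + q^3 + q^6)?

(q + q^2 + q^3 + q^6) has coefficients 0,1,1,1,0,0,1 for degrees 0…6.
(1 + q^2 + q^4 + q^6 + q^8) has coefficients 1,0,1,0,1,0,1,0,1,0 for degrees 0…9.
Finally multiplying by (1 + q^3 + q^6), the product of all factors after the first has coefficients 1,0,1,1,1,1,2,1,2,1 for degrees 0…9.
[q^9] = 1·2 + 1·1 + 1·2 + 1·1 = 6.

6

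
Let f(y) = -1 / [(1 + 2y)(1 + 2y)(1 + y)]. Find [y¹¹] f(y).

45057

The denominator gives the recurrence a_n = −5a_(n−1) − 8a_(n−2) − 4a_(n−3) for n ≥ 3; the numerator fixes a_0 = -1, a_1 = 5, a_2 = -17.
Iterating: -1, 5, -17, 49, -129, 321, -769, 1793, -4097, 9217, -20481, 45057, so a_11 = 45057.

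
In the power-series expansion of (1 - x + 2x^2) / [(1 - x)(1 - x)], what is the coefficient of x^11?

21

The denominator gives the recurrence a_n = 2a_(n−1) − a_(n−2) for n ≥ 3; the numerator fixes a_0 = 1, a_1 = 1, a_2 = 3.
Iterating: 1, 1, 3, 5, 7, 9, 11, 13, 15, 17, 19, 21, so a_11 = 21.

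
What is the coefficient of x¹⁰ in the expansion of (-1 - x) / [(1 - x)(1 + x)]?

-1

The denominator gives the recurrence a_n = a_(n−2) for n ≥ 2; the numerator fixes a_0 = -1, a_1 = -1.
Iterating: -1, -1, -1, -1, -1, -1, -1, -1, -1, -1, -1, so a_10 = -1.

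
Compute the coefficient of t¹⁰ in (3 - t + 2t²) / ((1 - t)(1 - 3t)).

The denominator gives the recurrence a_n = 4a_(n−1) − 3a_(n−2) for n ≥ 3; the numerator fixes a_0 = 3, a_1 = 11, a_2 = 37.
Iterating: 3, 11, 37, 115, 349, 1051, 3157, 9475, 28429, 85291, 255877, so a_10 = 255877.

255877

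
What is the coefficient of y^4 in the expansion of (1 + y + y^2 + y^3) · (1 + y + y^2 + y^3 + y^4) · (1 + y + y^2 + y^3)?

13

(1 + y + y^2 + y^3) has coefficients 1,1,1,1 for degrees 0…3.
(1 + y + y^2 + y^3 + y^4) has coefficients 1,1,1,1,1 for degrees 0…4.
Finally multiplying by (1 + y + y^2 + y^3), the product of all factors after the first has coefficients 1,2,3,4,4 for degrees 0…4.
[y^4] = 1·4 + 1·4 + 1·3 + 1·2 = 13.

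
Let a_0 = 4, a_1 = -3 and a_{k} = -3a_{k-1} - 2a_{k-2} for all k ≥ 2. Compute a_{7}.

123

The ordinary generating function has denominator 1 + 3t + 2t^2.
Iterating the recurrence: a_0,…,a_{7} = 4, -3, 1, 3, -11, 27, -59, 123.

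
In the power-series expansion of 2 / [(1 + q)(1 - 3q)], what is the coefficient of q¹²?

797162

The denominator gives the recurrence a_n = 2a_(n−1) + 3a_(n−2) for n ≥ 2; the numerator fixes a_0 = 2, a_1 = 4.
Iterating: 2, 4, 14, 40, 122, 364, 1094, 3280, 9842, 29524, 88574, 265720, 797162, so a_12 = 797162.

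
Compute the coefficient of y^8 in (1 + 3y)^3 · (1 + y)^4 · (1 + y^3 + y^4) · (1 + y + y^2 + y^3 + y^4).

2192

(1 + 3y)^3 has coefficients 1,9,27,27 for degrees 0…3.
(1 + y)^4 has coefficients 1,4,6,4,1,0,0,0,0 for degrees 0…8.
Multiplying by (1 + y^3 + y^4) gives running coefficients 1,4,6,5,6,10,10,5,1 for degrees 0…8.
Finally multiplying by (1 + y + y^2 + y^3 + y^4), the product of all factors after the first has coefficients 1,5,11,16,22,31,37,36,32 for degrees 0…8.
[y^8] = 1·32 + 9·36 + 27·37 + 27·31 = 2192.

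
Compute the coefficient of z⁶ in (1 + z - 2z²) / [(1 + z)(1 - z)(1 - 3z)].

911

The denominator gives the recurrence a_n = 3a_(n−1) + a_(n−2) − 3a_(n−3) for n ≥ 3; the numerator fixes a_0 = 1, a_1 = 4, a_2 = 11.
Iterating: 1, 4, 11, 34, 101, 304, 911, so a_6 = 911.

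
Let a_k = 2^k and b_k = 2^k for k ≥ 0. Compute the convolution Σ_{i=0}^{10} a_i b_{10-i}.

Write out a_i and b_{10-i} for i = 0,…,10 and sum the products.
Σ = 1·1024 + 2·512 + 4·256 + 8·128 + 16·64 + 32·32 + 64·16 + 128·8 + 256·4 + 512·2 + 1024·1 = 11264.

11264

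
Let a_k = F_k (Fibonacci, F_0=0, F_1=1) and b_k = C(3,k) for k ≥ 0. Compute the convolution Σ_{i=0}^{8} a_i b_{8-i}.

The convolution is the x^8 coefficient of A(x)B(x).
Σ = 0·0 + 1·0 + 1·0 + 2·0 + 3·0 + 5·1 + 8·3 + 13·3 + 21·1 = 89.

89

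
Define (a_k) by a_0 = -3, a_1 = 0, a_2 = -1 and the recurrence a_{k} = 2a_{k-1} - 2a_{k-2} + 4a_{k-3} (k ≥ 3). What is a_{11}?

The ordinary generating function has denominator 1 - 2z + 2z^2 - 4z^3.
Iterating the recurrence: a_0,…,a_{11} = -3, 0, -1, -14, -26, -28, -60, -168, -328, -560, -1136, -2464.

-2464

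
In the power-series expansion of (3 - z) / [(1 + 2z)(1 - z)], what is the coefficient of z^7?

-298

Partial fractions give a closed form: a_n = (7/3)·(-2)^n + (2/3)·1^n.
At n = 7: a_7 = -298.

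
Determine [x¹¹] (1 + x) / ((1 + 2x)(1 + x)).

The denominator gives the recurrence a_n = −3a_(n−1) − 2a_(n−2) for n ≥ 3; the numerator fixes a_0 = 1, a_1 = -2, a_2 = 4.
Iterating: 1, -2, 4, -8, 16, -32, 64, -128, 256, -512, 1024, -2048, so a_11 = -2048.

-2048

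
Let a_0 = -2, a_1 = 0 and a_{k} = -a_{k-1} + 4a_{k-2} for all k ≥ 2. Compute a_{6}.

The ordinary generating function has denominator 1 + z - 4z^2.
Iterating the recurrence: a_0,…,a_{6} = -2, 0, -8, 8, -40, 72, -232.

-232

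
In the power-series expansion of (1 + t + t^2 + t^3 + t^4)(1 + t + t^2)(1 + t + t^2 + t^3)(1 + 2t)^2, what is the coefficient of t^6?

97

(1 + t + t^2 + t^3 + t^4) has coefficients 1,1,1,1,1 for degrees 0…4.
(1 + t + t^2) has coefficients 1,1,1,0,0,0,0 for degrees 0…6.
Multiplying by (1 + t + t^2 + t^3) gives running coefficients 1,2,3,3,2,1,0 for degrees 0…6.
Finally multiplying by (1 + 2t)^2, the product of all factors after the first has coefficients 1,6,15,23,26,21,12 for degrees 0…6.
[t^6] = 1·12 + 1·21 + 1·26 + 1·23 + 1·15 = 97.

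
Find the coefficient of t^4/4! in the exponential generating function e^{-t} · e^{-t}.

16

The EGF product rule gives c_4 = Σ_{k_1+k_2=4} C(4; k_1,k_2) · ∏ g_i(k_i), where e^{-t} gives (-1)^k; e^{-t} gives (-1)^k.
g_1(k) for k = 0…4: 1, -1, 1, -1, 1.
g_2(k) for k = 0…4: 1, -1, 1, -1, 1.
c_4 = Σ_k C(4,k)·g_1(k)·g_2(4−k) = 1·1·1 + 4·(-1)·(-1) + 6·1·1 + 4·(-1)·(-1) + 1·1·1 = 1 + 4 + 6 + 4 + 1 = 16.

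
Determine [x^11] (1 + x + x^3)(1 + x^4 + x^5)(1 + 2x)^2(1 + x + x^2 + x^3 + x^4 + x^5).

(1 + x + x^3) has coefficients 1,1,0,1 for degrees 0…3.
(1 + x^4 + x^5) has coefficients 1,0,0,0,1,1,0,0,0,0,0,0 for degrees 0…11.
Multiplying by (1 + 2x)^2 gives running coefficients 1,4,4,0,1,5,8,4,0,0,0,0 for degrees 0…11.
Finally multiplying by (1 + x + x^2 + x^3 + x^4 + x^5), the product of all factors after the first has coefficients 1,5,9,9,10,15,22,22,18,18,17,12 for degrees 0…11.
[x^11] = 1·12 + 1·17 + 1·18 = 47.

47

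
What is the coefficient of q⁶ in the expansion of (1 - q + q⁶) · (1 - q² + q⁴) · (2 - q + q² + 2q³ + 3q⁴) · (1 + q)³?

-11

(1 - q + q⁶) has coefficients 1,-1,0,0,0,0,1 for degrees 0…6.
(1 - q² + q⁴) has coefficients 1,0,-1,0,1,0,0 for degrees 0…6.
Multiplying by (2 - q + q² + 2q³ + 3q⁴) gives running coefficients 2,-1,-1,3,4,-3,-2 for degrees 0…6.
Finally multiplying by (1 + q)³, the product of all factors after the first has coefficients 2,5,2,-1,9,17,4 for degrees 0…6.
[q⁶] = 1·4 − 1·17 + 1·2 = -11.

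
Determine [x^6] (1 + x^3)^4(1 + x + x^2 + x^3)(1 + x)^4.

71

(1 + x^3)^4 has coefficients 1,0,0,4,0,0,6 for degrees 0…6.
(1 + x + x^2 + x^3) has coefficients 1,1,1,1,0,0,0 for degrees 0…6.
Finally multiplying by (1 + x)^4, the product of all factors after the first has coefficients 1,5,11,15,15,11,5 for degrees 0…6.
[x^6] = 1·5 + 4·15 + 6·1 = 71.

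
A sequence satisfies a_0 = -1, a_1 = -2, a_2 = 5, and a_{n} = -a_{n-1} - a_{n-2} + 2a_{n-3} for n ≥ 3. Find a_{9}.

-113

The ordinary generating function has denominator 1 + q + q^2 - 2q^3.
Iterating the recurrence: a_0,…,a_{9} = -1, -2, 5, -5, -4, 19, -25, -2, 65, -113.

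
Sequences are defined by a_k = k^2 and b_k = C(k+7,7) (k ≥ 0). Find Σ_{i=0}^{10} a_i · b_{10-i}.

136136

This is [x^10] in the product of the two ordinary generating functions.
Σ = 0·19448 + 1·11440 + 4·6435 + 9·3432 + 16·1716 + 25·792 + 36·330 + 49·120 + 64·36 + 81·8 + 100·1 = 136136.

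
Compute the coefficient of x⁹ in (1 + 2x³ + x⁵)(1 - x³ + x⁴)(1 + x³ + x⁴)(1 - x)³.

10

(1 + 2x³ + x⁵) has coefficients 1,0,0,2,0,1 for degrees 0…5.
(1 - x³ + x⁴) has coefficients 1,0,0,-1,1,0,0,0,0,0 for degrees 0…9.
Multiplying by (1 + x³ + x⁴) gives running coefficients 1,0,0,0,2,0,-1,0,1,0 for degrees 0…9.
Finally multiplying by (1 - x)³, the product of all factors after the first has coefficients 1,-3,3,-1,2,-6,5,1,-2,-2 for degrees 0…9.
[x⁹] = 1·(-2) + 2·5 + 1·2 = 10.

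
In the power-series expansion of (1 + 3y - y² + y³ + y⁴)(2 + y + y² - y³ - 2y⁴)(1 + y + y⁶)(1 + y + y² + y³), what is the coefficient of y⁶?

0

(1 + 3y - y² + y³ + y⁴) has coefficients 1,3,-1,1,1 for degrees 0…4.
(2 + y + y² - y³ - 2y⁴) has coefficients 2,1,1,-1,-2,0,0 for degrees 0…6.
Multiplying by (1 + y + y⁶) gives running coefficients 2,3,2,0,-3,-2,2 for degrees 0…6.
Finally multiplying by (1 + y + y² + y³), the product of all factors after the first has coefficients 2,5,7,7,2,-3,-3 for degrees 0…6.
[y⁶] = 1·(-3) + 3·(-3) − 1·2 + 1·7 + 1·7 = 0.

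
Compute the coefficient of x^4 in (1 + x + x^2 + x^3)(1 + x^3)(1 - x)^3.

(1 + x + x^2 + x^3) has coefficients 1,1,1,1 for degrees 0…3.
(1 + x^3) has coefficients 1,0,0,1,0 for degrees 0…4.
Finally multiplying by (1 - x)^3, the product of all factors after the first has coefficients 1,-3,3,0,-3 for degrees 0…4.
[x^4] = 1·(-3) + 1·0 + 1·3 + 1·(-3) = -3.

-3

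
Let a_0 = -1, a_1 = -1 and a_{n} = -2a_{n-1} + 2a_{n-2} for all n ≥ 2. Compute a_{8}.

240

The ordinary generating function has denominator 1 + 2x - 2x^2.
Iterating the recurrence: a_0,…,a_{8} = -1, -1, 0, -2, 4, -12, 32, -88, 240.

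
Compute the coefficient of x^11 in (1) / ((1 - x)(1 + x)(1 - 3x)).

Partial fractions give a closed form: a_n = (-1/4)·1^n + (1/8)·(-1)^n + (9/8)·3^n.
At n = 11: a_11 = 199290.

199290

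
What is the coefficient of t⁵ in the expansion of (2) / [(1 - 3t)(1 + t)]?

Partial fractions give a closed form: a_n = (3/2)·3^n + (1/2)·(-1)^n.
At n = 5: a_5 = 364.

364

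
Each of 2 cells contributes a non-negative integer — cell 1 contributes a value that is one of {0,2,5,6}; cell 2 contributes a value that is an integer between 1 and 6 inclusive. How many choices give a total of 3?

2

The generating function for the choices is (1 + q² + q⁵ + q⁶)·(q + q² + q³ + q⁴ + q⁵ + q⁶); the count is [q³].
(1 + q² + q⁵ + q⁶) has coefficients 1,0,1,0 for degrees 0…3.
(q + q² + q³ + q⁴ + q⁵ + q⁶) has coefficients 0,1,1,1 for degrees 0…3.
[q³] = 1·1 + 1·1 = 2.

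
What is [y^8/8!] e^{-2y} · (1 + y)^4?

1536

The EGF product rule gives c_8 = Σ_{k_1+k_2=8} C(8; k_1,k_2) · ∏ g_i(k_i), where e^{-2y} gives (-2)^k; (1+y)^4 gives the falling factorial (4)_k.
g_1(k) for k = 0…8: 1, -2, 4, -8, 16, -32, 64, -128, 256.
g_2(k) for k = 0…8: 1, 4, 12, 24, 24, 0, 0, 0, 0.
c_8 = Σ_k C(8,k)·g_1(k)·g_2(8−k) = 70·16·24 + 56·(-32)·24 + 28·64·12 + 8·(-128)·4 + 1·256·1 = 26880 − 43008 + 21504 − 4096 + 256 = 1536.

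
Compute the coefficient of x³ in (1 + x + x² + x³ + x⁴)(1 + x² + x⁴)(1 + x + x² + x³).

6

(1 + x + x² + x³ + x⁴) has coefficients 1,1,1,1 for degrees 0…3.
(1 + x² + x⁴) has coefficients 1,0,1,0 for degrees 0…3.
Finally multiplying by (1 + x + x² + x³), the product of all factors after the first has coefficients 1,1,2,2 for degrees 0…3.
[x³] = 1·2 + 1·2 + 1·1 + 1·1 = 6.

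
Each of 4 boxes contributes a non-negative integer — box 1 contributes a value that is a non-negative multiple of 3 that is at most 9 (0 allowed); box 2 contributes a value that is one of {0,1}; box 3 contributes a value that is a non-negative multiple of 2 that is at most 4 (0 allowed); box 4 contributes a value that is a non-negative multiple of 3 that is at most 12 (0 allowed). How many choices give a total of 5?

The generating function for the choices is (1 + y^3 + y^6 + y^9)·(1 + y)·(1 + y^2 + y^4)·(1 + y^3 + y^6 + y^9 + y^12); the count is [y^5].
(1 + y^3 + y^6 + y^9) has coefficients 1,0,0,1,0,0 for degrees 0…5.
(1 + y) has coefficients 1,1,0,0,0,0 for degrees 0…5.
Multiplying by (1 + y^2 + y^4) gives running coefficients 1,1,1,1,1,1 for degrees 0…5.
Finally multiplying by (1 + y^3 + y^6 + y^9 + y^12), the product of all factors after the first has coefficients 1,1,1,2,2,2 for degrees 0…5.
[y^5] = 1·2 + 1·1 = 3.

3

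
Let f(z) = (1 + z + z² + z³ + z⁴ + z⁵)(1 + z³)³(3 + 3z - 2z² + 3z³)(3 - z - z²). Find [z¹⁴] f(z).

(1 + z + z² + z³ + z⁴ + z⁵) has coefficients 1,1,1,1,1,1 for degrees 0…5.
(1 + z³)³ has coefficients 1,0,0,3,0,0,3,0,0,1,0,0,0,0,0 for degrees 0…14.
Multiplying by (3 + 3z - 2z² + 3z³) gives running coefficients 3,3,-2,12,9,-6,18,9,-6,12,3,-2,3,0,0 for degrees 0…14.
Finally multiplying by (3 - z - z²), the product of all factors after the first has coefficients 9,6,-12,35,17,-39,51,15,-45,33,3,-21,8,-1,-3 for degrees 0…14.
[z¹⁴] = 1·(-3) + 1·(-1) + 1·8 + 1·(-21) + 1·3 + 1·33 = 19.

19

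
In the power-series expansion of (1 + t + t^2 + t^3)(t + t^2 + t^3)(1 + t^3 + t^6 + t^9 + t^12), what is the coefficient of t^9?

(1 + t + t^2 + t^3) has coefficients 1,1,1,1 for degrees 0…3.
(t + t^2 + t^3) has coefficients 0,1,1,1,0,0,0,0,0,0 for degrees 0…9.
Finally multiplying by (1 + t^3 + t^6 + t^9 + t^12), the product of all factors after the first has coefficients 0,1,1,1,1,1,1,1,1,1 for degrees 0…9.
[t^9] = 1·1 + 1·1 + 1·1 + 1·1 = 4.

4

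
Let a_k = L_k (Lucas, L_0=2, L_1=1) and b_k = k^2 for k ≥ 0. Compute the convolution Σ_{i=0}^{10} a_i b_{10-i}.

2009

The convolution is the x^10 coefficient of A(x)B(x).
Σ = 2·100 + 1·81 + 3·64 + 4·49 + 7·36 + 11·25 + 18·16 + 29·9 + 47·4 + 76·1 + 123·0 = 2009.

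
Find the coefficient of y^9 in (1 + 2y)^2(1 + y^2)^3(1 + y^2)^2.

(1 + 2y)^2 has coefficients 1,4,4 for degrees 0…2.
(1 + y^2)^3 has coefficients 1,0,3,0,3,0,1,0,0,0 for degrees 0…9.
Finally multiplying by (1 + y^2)^2, the product of all factors after the first has coefficients 1,0,5,0,10,0,10,0,5,0 for degrees 0…9.
[y^9] = 1·0 + 4·5 + 4·0 = 20.

20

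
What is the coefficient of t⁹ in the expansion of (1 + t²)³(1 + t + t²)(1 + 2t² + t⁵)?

8

(1 + t²)³ has coefficients 1,0,3,0,3,0,1 for degrees 0…6.
(1 + t + t²) has coefficients 1,1,1,0,0,0,0,0,0,0 for degrees 0…9.
Finally multiplying by (1 + 2t² + t⁵), the product of all factors after the first has coefficients 1,1,3,2,2,1,1,1,0,0 for degrees 0…9.
[t⁹] = 1·0 + 3·1 + 3·1 + 1·2 = 8.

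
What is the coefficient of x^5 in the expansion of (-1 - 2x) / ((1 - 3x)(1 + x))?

The denominator gives the recurrence a_n = 2a_(n−1) + 3a_(n−2) for n ≥ 2; the numerator fixes a_0 = -1, a_1 = -4.
Iterating: -1, -4, -11, -34, -101, -304, so a_5 = -304.

-304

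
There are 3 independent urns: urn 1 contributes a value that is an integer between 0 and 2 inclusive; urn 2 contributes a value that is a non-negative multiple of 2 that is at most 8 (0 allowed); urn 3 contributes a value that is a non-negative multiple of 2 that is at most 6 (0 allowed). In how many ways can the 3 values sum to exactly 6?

7

The generating function for the choices is (1 + t + t^2)·(1 + t^2 + t^4 + t^6 + t^8)·(1 + t^2 + t^4 + t^6); the count is [t^6].
(1 + t + t^2) has coefficients 1,1,1 for degrees 0…2.
(1 + t^2 + t^4 + t^6 + t^8) has coefficients 1,0,1,0,1,0,1 for degrees 0…6.
Finally multiplying by (1 + t^2 + t^4 + t^6), the product of all factors after the first has coefficients 1,0,2,0,3,0,4 for degrees 0…6.
[t^6] = 1·4 + 1·0 + 1·3 = 7.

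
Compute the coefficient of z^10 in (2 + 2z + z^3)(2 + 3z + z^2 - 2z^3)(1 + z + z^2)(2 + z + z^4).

-2

(2 + 2z + z^3) has coefficients 2,2,0,1 for degrees 0…3.
(2 + 3z + z^2 - 2z^3) has coefficients 2,3,1,-2,0,0,0,0,0,0,0 for degrees 0…10.
Multiplying by (1 + z + z^2) gives running coefficients 2,5,6,2,-1,-2,0,0,0,0,0 for degrees 0…10.
Finally multiplying by (2 + z + z^4), the product of all factors after the first has coefficients 4,12,17,10,2,0,4,2,-1,-2,0 for degrees 0…10.
[z^10] = 2·0 + 2·(-2) + 1·2 = -2.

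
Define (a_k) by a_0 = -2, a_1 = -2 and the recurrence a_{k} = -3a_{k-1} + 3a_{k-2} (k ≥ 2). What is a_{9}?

The ordinary generating function has denominator 1 + 3t - 3t^2.
Iterating the recurrence: a_0,…,a_{9} = -2, -2, 0, -6, 18, -72, 270, -1026, 3888, -14742.

-14742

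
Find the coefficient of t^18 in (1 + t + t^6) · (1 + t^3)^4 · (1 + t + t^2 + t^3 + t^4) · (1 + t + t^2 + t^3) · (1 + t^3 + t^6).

180

(1 + t + t^6) has coefficients 1,1,0,0,0,0,1 for degrees 0…6.
(1 + t^3)^4 has coefficients 1,0,0,4,0,0,6,0,0,4,0,0,1,0,0,0,0,0,0 for degrees 0…18.
Multiplying by (1 + t + t^2 + t^3 + t^4) gives running coefficients 1,1,1,5,5,4,10,10,6,10,10,4,5,5,1,1,1,0,0 for degrees 0…18.
Multiplying by (1 + t + t^2 + t^3) gives running coefficients 1,2,3,8,12,15,24,29,30,36,36,30,29,24,15,12,8,3,2 for degrees 0…18.
Finally multiplying by (1 + t^3 + t^6), the product of all factors after the first has coefficients 1,2,3,9,14,18,33,43,48,68,77,75,89,89,75,77,68,48,43 for degrees 0…18.
[t^18] = 1·43 + 1·48 + 1·89 = 180.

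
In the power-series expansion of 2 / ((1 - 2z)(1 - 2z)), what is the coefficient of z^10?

The denominator gives the recurrence a_n = 4a_(n−1) − 4a_(n−2) for n ≥ 2; the numerator fixes a_0 = 2, a_1 = 8.
Iterating: 2, 8, 24, 64, 160, 384, 896, 2048, 4608, 10240, 22528, so a_10 = 22528.

22528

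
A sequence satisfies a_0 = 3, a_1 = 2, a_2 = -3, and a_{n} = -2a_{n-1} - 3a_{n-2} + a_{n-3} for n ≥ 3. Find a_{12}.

The ordinary generating function has denominator 1 + 2q + 3q^2 - q^3.
Iterating the recurrence: a_0,…,a_{12} = 3, 2, -3, 3, 5, -22, 32, 7, -132, 275, -147, -663, 2042.

2042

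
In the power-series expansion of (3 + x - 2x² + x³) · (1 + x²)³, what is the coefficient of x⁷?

4

(3 + x - 2x² + x³) has coefficients 3,1,-2,1 for degrees 0…3.
(1 + x²)³ has coefficients 1,0,3,0,3,0,1,0 for degrees 0…7.
[x⁷] = 3·0 + 1·1 − 2·0 + 1·3 = 4.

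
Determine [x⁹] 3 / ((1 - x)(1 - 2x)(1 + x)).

2046

The denominator gives the recurrence a_n = 2a_(n−1) + a_(n−2) − 2a_(n−3) for n ≥ 3; the numerator fixes a_0 = 3, a_1 = 6, a_2 = 15.
Iterating: 3, 6, 15, 30, 63, 126, 255, 510, 1023, 2046, so a_9 = 2046.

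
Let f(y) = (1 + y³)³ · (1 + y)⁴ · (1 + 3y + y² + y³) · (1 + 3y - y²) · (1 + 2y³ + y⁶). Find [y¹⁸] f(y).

172

(1 + y³)³ has coefficients 1,0,0,3,0,0,3,0,0,1 for degrees 0…9.
(1 + y)⁴ has coefficients 1,4,6,4,1,0,0,0,0,0,0,0,0,0,0,0,0,0,0 for degrees 0…18.
Multiplying by (1 + 3y + y² + y³) gives running coefficients 1,7,19,27,23,13,5,1,0,0,0,0,0,0,0,0,0,0,0 for degrees 0…18.
Multiplying by (1 + 3y - y²) gives running coefficients 1,10,39,77,85,55,21,3,-2,-1,0,0,0,0,0,0,0,0,0 for degrees 0…18.
Finally multiplying by (1 + 2y³ + y⁶), the product of all factors after the first has coefficients 1,10,39,79,105,133,176,183,147,118,91,51,19,3,-2,-1,0,0,0 for degrees 0…18.
[y¹⁸] = 1·0 + 3·(-1) + 3·19 + 1·118 = 172.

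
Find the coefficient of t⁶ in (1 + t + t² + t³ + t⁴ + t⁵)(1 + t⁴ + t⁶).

2

(1 + t + t² + t³ + t⁴ + t⁵) has coefficients 1,1,1,1,1,1 for degrees 0…5.
(1 + t⁴ + t⁶) has coefficients 1,0,0,0,1,0,1 for degrees 0…6.
[t⁶] = 1·1 + 1·0 + 1·1 + 1·0 + 1·0 + 1·0 = 2.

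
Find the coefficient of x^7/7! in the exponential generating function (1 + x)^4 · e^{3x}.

The EGF product rule gives c_7 = Σ_{k_1+k_2=7} C(7; k_1,k_2) · ∏ g_i(k_i), where (1+x)^4 gives the falling factorial (4)_k; e^{3x} gives (3)^k.
g_1(k) for k = 0…7: 1, 4, 12, 24, 24, 0, 0, 0.
g_2(k) for k = 0…7: 1, 3, 9, 27, 81, 243, 729, 2187.
c_7 = Σ_k C(7,k)·g_1(k)·g_2(7−k) = 1·1·2187 + 7·4·729 + 21·12·243 + 35·24·81 + 35·24·27 = 2187 + 20412 + 61236 + 68040 + 22680 = 174555.

174555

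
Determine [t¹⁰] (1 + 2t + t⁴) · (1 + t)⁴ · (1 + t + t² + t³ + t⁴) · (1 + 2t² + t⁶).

112

(1 + 2t + t⁴) has coefficients 1,2,0,0,1 for degrees 0…4.
(1 + t)⁴ has coefficients 1,4,6,4,1,0,0,0,0,0,0 for degrees 0…10.
Multiplying by (1 + t + t² + t³ + t⁴) gives running coefficients 1,5,11,15,16,15,11,5,1,0,0 for degrees 0…10.
Finally multiplying by (1 + 2t² + t⁶), the product of all factors after the first has coefficients 1,5,13,25,38,45,44,40,34,25,18 for degrees 0…10.
[t¹⁰] = 1·18 + 2·25 + 1·44 = 112.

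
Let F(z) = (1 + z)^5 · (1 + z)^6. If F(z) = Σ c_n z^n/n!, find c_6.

332640

The EGF product rule gives c_6 = Σ_{k_1+k_2=6} C(6; k_1,k_2) · ∏ g_i(k_i), where (1+z)^5 gives the falling factorial (5)_k; (1+z)^6 gives the falling factorial (6)_k.
g_1(k) for k = 0…6: 1, 5, 20, 60, 120, 120, 0.
g_2(k) for k = 0…6: 1, 6, 30, 120, 360, 720, 720.
c_6 = Σ_k C(6,k)·g_1(k)·g_2(6−k) = 1·1·720 + 6·5·720 + 15·20·360 + 20·60·120 + 15·120·30 + 6·120·6 = 720 + 21600 + 108000 + 144000 + 54000 + 4320 = 332640.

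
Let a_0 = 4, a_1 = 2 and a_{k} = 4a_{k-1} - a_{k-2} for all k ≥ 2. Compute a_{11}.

The ordinary generating function has denominator 1 - 4t + t^2.
Iterating the recurrence: a_0,…,a_{11} = 4, 2, 4, 14, 52, 194, 724, 2702, 10084, 37634, 140452, 524174.

524174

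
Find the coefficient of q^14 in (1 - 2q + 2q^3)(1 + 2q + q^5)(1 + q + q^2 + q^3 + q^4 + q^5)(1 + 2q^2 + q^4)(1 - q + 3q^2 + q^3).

(1 - 2q + 2q^3) has coefficients 1,-2,0,2 for degrees 0…3.
(1 + 2q + q^5) has coefficients 1,2,0,0,0,1,0,0,0,0,0,0,0,0,0 for degrees 0…14.
Multiplying by (1 + q + q^2 + q^3 + q^4 + q^5) gives running coefficients 1,3,3,3,3,4,3,1,1,1,1,0,0,0,0 for degrees 0…14.
Multiplying by (1 + 2q^2 + q^4) gives running coefficients 1,3,5,9,10,13,12,12,10,7,6,3,3,1,1 for degrees 0…14.
Finally multiplying by (1 - q + 3q^2 + q^3), the product of all factors after the first has coefficients 1,2,5,14,19,35,38,49,47,45,41,28,25,13,12 for degrees 0…14.
[q^14] = 1·12 − 2·13 + 2·28 = 42.

42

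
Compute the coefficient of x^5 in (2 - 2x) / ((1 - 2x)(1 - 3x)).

The denominator gives the recurrence a_n = 5a_(n−1) − 6a_(n−2) for n ≥ 2; the numerator fixes a_0 = 2, a_1 = 8.
Iterating: 2, 8, 28, 92, 292, 908, so a_5 = 908.

908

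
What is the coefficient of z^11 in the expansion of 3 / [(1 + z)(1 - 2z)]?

4095

Partial fractions give a closed form: a_n = (1)·(-1)^n + (2)·2^n.
At n = 11: a_11 = 4095.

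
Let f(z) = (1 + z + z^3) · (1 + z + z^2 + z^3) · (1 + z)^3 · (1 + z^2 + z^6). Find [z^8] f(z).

28

(1 + z + z^3) has coefficients 1,1,0,1 for degrees 0…3.
(1 + z + z^2 + z^3) has coefficients 1,1,1,1,0,0,0,0,0 for degrees 0…8.
Multiplying by (1 + z)^3 gives running coefficients 1,4,7,8,7,4,1,0,0 for degrees 0…8.
Finally multiplying by (1 + z^2 + z^6), the product of all factors after the first has coefficients 1,4,8,12,14,12,9,8,8 for degrees 0…8.
[z^8] = 1·8 + 1·8 + 1·12 = 28.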